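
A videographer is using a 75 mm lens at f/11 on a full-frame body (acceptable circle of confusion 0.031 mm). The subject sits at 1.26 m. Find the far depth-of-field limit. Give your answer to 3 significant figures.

1.36 m

Hyperfocal distance H = f²/(N·c) + f = 75²/(11 × 0.031) + 75 = 5625/0.341 + 75 ≈ 16570.6 mm ≈ 16.57 m.
Far limit Df = s·(H − f)/(H − s) = 1260 × (16570.6 − 75) / (16570.6 − 1260) = 1260 × 16495.6 / 15310.6 ≈ 1357.5 mm ≈ 1.36 m.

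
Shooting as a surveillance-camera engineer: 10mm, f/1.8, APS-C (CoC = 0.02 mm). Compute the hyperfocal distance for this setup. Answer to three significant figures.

2.79 m

Hyperfocal distance H = f²/(N·c) + f = 10²/(1.8 × 0.02) + 10 = 100/0.036 + 10 ≈ 2787.8 mm ≈ 2.79 m.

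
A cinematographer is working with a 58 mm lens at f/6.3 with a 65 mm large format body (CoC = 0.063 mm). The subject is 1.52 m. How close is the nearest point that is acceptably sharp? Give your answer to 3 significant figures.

1.30 m

Hyperfocal distance H = f²/(N·c) + f = 58²/(6.3 × 0.063) + 58 = 3364/0.3969 + 58 ≈ 8533.7 mm ≈ 8.534 m.
Near limit Dn = s·(H − f)/(H + s − 2f) = 1520 × (8533.7 − 58) / (8533.7 + 1520 − 2 × 58) = 1520 × 8475.7 / 9937.7 ≈ 1296.4 mm ≈ 1.30 m.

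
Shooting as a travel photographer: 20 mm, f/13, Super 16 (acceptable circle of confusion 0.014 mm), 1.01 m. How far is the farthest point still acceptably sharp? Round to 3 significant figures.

1.84 m

Hyperfocal distance H = f²/(N·c) + f = 20²/(13 × 0.014) + 20 = 400/0.182 + 20 ≈ 2217.8 mm ≈ 2.218 m.
Far limit Df = s·(H − f)/(H − s) = 1010 × (2217.8 − 20) / (2217.8 − 1010) = 1010 × 2197.8 / 1207.8 ≈ 1837.9 mm ≈ 1.84 m.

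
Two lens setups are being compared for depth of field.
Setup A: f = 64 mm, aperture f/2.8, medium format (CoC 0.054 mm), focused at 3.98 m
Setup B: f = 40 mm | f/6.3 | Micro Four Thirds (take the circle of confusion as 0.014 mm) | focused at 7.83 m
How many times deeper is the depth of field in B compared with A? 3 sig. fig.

Setup A: H = 64²/(2.8×0.054) + 64 ≈ 27153.9 mm; DoF = Df − Dn = 4652.6 − 3477.3 ≈ 1175.3 mm.
Setup B: H = 40²/(6.3×0.014) + 40 ≈ 18180.6 mm; DoF = Df − Dn = 13723.0 − 5477.7 ≈ 8245.3 mm.
Ratio = 8245.3 / 1175.3 ≈ 7.02.

7.02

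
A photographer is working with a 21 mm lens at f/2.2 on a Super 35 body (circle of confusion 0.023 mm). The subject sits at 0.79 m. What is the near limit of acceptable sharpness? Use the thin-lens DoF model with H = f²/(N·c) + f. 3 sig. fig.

0.726 m

Hyperfocal distance H = f²/(N·c) + f = 21²/(2.2 × 0.023) + 21 = 441/0.0506 + 21 ≈ 8736.4 mm ≈ 8.736 m.
Near limit Dn = s·(H − f)/(H + s − 2f) = 790 × (8736.4 − 21) / (8736.4 + 790 − 2 × 21) = 790 × 8715.4 / 9484.4 ≈ 725.95 mm ≈ 0.726 m.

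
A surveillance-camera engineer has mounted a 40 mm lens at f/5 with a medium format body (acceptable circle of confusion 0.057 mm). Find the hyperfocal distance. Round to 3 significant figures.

5.65 m

Hyperfocal distance H = f²/(N·c) + f = 40²/(5 × 0.057) + 40 = 1600/0.285 + 40 ≈ 5654.0 mm ≈ 5.65 m.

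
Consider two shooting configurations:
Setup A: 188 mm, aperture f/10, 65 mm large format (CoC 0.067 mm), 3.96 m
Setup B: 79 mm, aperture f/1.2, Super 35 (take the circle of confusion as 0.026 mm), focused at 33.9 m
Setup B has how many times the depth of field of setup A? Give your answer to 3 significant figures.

Setup A: H = 188²/(10×0.067) + 188 ≈ 52940.2 mm; DoF = Df − Dn = 4264.96 − 3695.74 ≈ 569.22 mm.
Setup B: H = 79²/(1.2×0.026) + 79 ≈ 200111.1 mm; DoF = Df − Dn = 40798 − 28997 ≈ 11801 mm.
Ratio = 11801 / 569.22 ≈ 20.7.

20.7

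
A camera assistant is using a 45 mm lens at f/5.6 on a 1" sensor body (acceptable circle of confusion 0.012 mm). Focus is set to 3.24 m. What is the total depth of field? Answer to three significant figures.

Hyperfocal distance H = f²/(N·c) + f = 45²/(5.6 × 0.012) + 45 = 2025/0.0672 + 45 ≈ 30178.9 mm ≈ 30.18 m.
Near limit Dn = s·(H − f)/(H + s − 2f) = 3240 × (30178.9 − 45) / (30178.9 + 3240 − 2 × 45) = 3240 × 30133.9 / 33328.9 ≈ 2929.40 mm.
Far limit Df = s·(H − f)/(H − s) = 3240 × (30178.9 − 45) / (30178.9 − 3240) = 3240 × 30133.9 / 26938.9 ≈ 3624.27 mm.
Depth of field = Df − Dn = 3624.27 − 2929.40 ≈ 694.87 mm ≈ 0.695 m.

0.695 m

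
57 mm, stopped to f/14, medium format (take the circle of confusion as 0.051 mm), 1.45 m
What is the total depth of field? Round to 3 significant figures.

Hyperfocal distance H = f²/(N·c) + f = 57²/(14 × 0.051) + 57 = 3249/0.714 + 57 ≈ 4607.4 mm ≈ 4.607 m.
Near limit Dn = s·(H − f)/(H + s − 2f) = 1450 × (4607.4 − 57) / (4607.4 + 1450 − 2 × 57) = 1450 × 4550.4 / 5943.4 ≈ 1110.15 mm.
Far limit Df = s·(H − f)/(H − s) = 1450 × (4607.4 − 57) / (4607.4 − 1450) = 1450 × 4550.4 / 3157.4 ≈ 2089.72 mm.
Depth of field = Df − Dn = 2089.72 − 1110.15 ≈ 979.57 mm ≈ 0.980 m.

0.980 m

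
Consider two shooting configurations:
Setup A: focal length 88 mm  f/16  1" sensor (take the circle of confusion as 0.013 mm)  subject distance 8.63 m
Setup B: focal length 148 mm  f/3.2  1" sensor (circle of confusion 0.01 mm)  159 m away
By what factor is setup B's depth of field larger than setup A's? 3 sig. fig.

Setup A: H = 88²/(16×0.013) + 88 ≈ 37318.8 mm; DoF = Df − Dn = 11199.6 − 7019.5 ≈ 4180.1 mm.
Setup B: H = 148²/(3.2×0.01) + 148 ≈ 684648.0 mm; DoF = Df − Dn = 207050 − 129051 ≈ 77999 mm.
Ratio = 77999 / 4180.1 ≈ 18.7.

18.7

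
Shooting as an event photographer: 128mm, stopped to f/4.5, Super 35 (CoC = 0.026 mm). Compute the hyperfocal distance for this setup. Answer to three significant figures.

140 m

Hyperfocal distance H = f²/(N·c) + f = 128²/(4.5 × 0.026) + 128 = 16384/0.117 + 128 ≈ 140162.2 mm ≈ 140 m.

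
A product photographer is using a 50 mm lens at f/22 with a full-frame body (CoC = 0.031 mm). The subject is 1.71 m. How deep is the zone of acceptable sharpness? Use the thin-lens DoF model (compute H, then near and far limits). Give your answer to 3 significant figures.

Hyperfocal distance H = f²/(N·c) + f = 50²/(22 × 0.031) + 50 = 2500/0.682 + 50 ≈ 3715.7 mm ≈ 3.716 m.
Near limit Dn = s·(H − f)/(H + s − 2f) = 1710 × (3715.7 − 50) / (3715.7 + 1710 − 2 × 50) = 1710 × 3665.7 / 5325.7 ≈ 1177.0 mm.
Far limit Df = s·(H − f)/(H − s) = 1710 × (3715.7 − 50) / (3715.7 − 1710) = 1710 × 3665.7 / 2005.7 ≈ 3125.3 mm.
Depth of field = Df − Dn = 3125.3 − 1177.0 ≈ 1948.3 mm ≈ 1.95 m.

1.95 m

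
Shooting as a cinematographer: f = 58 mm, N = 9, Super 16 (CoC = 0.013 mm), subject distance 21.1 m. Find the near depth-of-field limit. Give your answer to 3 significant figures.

Hyperfocal distance H = f²/(N·c) + f = 58²/(9 × 0.013) + 58 = 3364/0.117 + 58 ≈ 28810.1 mm ≈ 28.81 m.
Near limit Dn = s·(H − f)/(H + s − 2f) = 21100 × (28810.1 − 58) / (28810.1 + 21100 − 2 × 58) = 21100 × 28752.1 / 49794.1 ≈ 12184 mm ≈ 12.2 m.

12.2 m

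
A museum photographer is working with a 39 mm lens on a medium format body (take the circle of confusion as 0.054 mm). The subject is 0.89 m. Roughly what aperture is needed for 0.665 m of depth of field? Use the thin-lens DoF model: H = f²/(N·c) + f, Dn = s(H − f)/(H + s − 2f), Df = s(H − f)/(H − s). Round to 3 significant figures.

f/11

Write h = H − f = f²/(N·c). The thin-lens limits are Dn = s·h/(h + (s−f)) and Df = s·h/(h − (s−f)), so DoF = Df − Dn = 2·s·(s−f)·h / (h² − (s−f)²).
That is a quadratic in h: DoF·h² − 2·s·(s−f)·h − DoF·(s−f)² = 0 ⇒ h = (s−f)·(s + √(s² + DoF²)) / DoF = 851 × (890 + √(890² + 665²)) / 665 = 851 × (890 + 1111.00) / 665 ≈ 2560.7 mm.
Then N = f²/(c·h) = 39² / (0.054 × 2560.7) = 1521 / 138.28 ≈ 11.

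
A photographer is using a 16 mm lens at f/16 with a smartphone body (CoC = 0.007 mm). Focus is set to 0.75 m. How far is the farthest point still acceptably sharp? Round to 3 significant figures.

Hyperfocal distance H = f²/(N·c) + f = 16²/(16 × 0.007) + 16 = 256/0.112 + 16 ≈ 2301.7 mm ≈ 2.302 m.
Far limit Df = s·(H − f)/(H − s) = 750 × (2301.7 − 16) / (2301.7 − 750) = 750 × 2285.7 / 1551.7 ≈ 1104.8 mm ≈ 1.10 m.

1.10 m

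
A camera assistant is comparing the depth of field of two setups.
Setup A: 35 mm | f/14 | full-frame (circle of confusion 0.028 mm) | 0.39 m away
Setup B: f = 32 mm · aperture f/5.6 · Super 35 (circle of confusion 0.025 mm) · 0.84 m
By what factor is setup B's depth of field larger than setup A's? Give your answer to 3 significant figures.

2.09

Setup A: H = 35²/(14×0.028) + 35 ≈ 3160.0 mm; DoF = Df − Dn = 439.982 − 350.216 ≈ 89.766 mm.
Setup B: H = 32²/(5.6×0.025) + 32 ≈ 7346.3 mm; DoF = Df − Dn = 944.32 − 756.44 ≈ 187.88 mm.
Ratio = 187.88 / 89.766 ≈ 2.09.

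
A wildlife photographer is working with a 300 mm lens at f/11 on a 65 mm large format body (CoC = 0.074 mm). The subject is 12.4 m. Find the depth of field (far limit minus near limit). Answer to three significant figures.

2.75 m

Hyperfocal distance H = f²/(N·c) + f = 300²/(11 × 0.074) + 300 = 90000/0.814 + 300 ≈ 110865.1 mm ≈ 110.9 m.
Near limit Dn = s·(H − f)/(H + s − 2f) = 12400 × (110865.1 − 300) / (110865.1 + 12400 − 2 × 300) = 12400 × 110565.1 / 122665.1 ≈ 11176.8 mm.
Far limit Df = s·(H − f)/(H − s) = 12400 × (110865.1 − 300) / (110865.1 − 12400) = 12400 × 110565.1 / 98465.1 ≈ 13923.8 mm.
Depth of field = Df − Dn = 13923.8 − 11176.8 ≈ 2747.0 mm ≈ 2.75 m.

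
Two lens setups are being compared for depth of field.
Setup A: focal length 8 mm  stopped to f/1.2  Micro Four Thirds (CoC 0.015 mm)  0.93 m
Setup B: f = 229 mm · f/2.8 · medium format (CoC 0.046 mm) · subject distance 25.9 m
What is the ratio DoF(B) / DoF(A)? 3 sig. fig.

6.34

Setup A: H = 8²/(1.2×0.015) + 8 ≈ 3563.6 mm; DoF = Df − Dn = 1255.59 − 738.50 ≈ 517.09 mm.
Setup B: H = 229²/(2.8×0.046) + 229 ≈ 407379.6 mm; DoF = Df − Dn = 27642.9 − 24363.9 ≈ 3279.0 mm.
Ratio = 3279.0 / 517.09 ≈ 6.34.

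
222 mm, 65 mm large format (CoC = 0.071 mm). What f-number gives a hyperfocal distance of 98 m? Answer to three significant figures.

f/7.10

Rearrange H = f²/(N·c) + f for N: N = f² / ((H − f)·c).
N = 222² / ((98000 − 222) × 0.071) = 49284 / 6942 ≈ 7.10.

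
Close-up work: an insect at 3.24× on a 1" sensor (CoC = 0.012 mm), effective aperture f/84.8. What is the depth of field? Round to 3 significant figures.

0.194 mm

At magnification m, DoF ≈ 2·N_eff·c/m² = 2 × 84.8 × 0.012 / 3.24² = 2.035 / 10.5 ≈ 0.194 mm.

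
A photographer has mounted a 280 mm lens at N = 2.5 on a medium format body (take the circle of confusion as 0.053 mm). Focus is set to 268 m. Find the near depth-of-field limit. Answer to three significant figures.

185 m

Hyperfocal distance H = f²/(N·c) + f = 280²/(2.5 × 0.053) + 280 = 78400/0.1325 + 280 ≈ 591978.1 mm ≈ 592.0 m.
Near limit Dn = s·(H − f)/(H + s − 2f) = 268000 × (591978.1 − 280) / (591978.1 + 268000 − 2 × 280) = 268000 × 591698.1 / 859418.1 ≈ 184514 mm ≈ 185 m.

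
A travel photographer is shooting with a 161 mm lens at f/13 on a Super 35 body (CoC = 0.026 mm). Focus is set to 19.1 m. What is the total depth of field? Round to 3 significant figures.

10.0 m

Hyperfocal distance H = f²/(N·c) + f = 161²/(13 × 0.026) + 161 = 25921/0.338 + 161 ≈ 76850.3 mm ≈ 76.85 m.
Near limit Dn = s·(H − f)/(H + s − 2f) = 19100 × (76850.3 − 161) / (76850.3 + 19100 − 2 × 161) = 19100 × 76689.3 / 95628.3 ≈ 15317 mm.
Far limit Df = s·(H − f)/(H − s) = 19100 × (76850.3 − 161) / (76850.3 − 19100) = 19100 × 76689.3 / 57750.3 ≈ 25364 mm.
Depth of field = Df − Dn = 25364 − 15317 ≈ 10047 mm ≈ 10.0 m.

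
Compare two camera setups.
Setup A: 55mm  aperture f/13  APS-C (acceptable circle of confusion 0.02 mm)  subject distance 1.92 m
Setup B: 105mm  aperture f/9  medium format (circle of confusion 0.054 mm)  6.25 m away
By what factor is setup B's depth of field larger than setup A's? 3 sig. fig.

Setup A: H = 55²/(13×0.02) + 55 ≈ 11689.6 mm; DoF = Df − Dn = 2286.52 − 1654.75 ≈ 631.77 mm.
Setup B: H = 105²/(9×0.054) + 105 ≈ 22790.2 mm; DoF = Df − Dn = 8572.0 − 4917.8 ≈ 3654.2 mm.
Ratio = 3654.2 / 631.77 ≈ 5.78.

5.78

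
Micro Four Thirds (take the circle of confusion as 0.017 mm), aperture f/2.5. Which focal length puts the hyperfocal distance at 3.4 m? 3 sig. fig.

From H = f²/(N·c) + f, with f ≪ H: f ≈ √(H·N·c) = √(3400 × 2.5 × 0.017) = √144.50 ≈ 12.02 mm.
The +f correction barely moves this — solving exactly, f² + N·c·f − N·c·H = 0 ⇒ f = (−N·c + √((N·c)² + 4·N·c·H))/2 = (−0.0425 + √578.00)/2 ≈ 12.000 mm, so f ≈ 12.0 mm.

12.0 mm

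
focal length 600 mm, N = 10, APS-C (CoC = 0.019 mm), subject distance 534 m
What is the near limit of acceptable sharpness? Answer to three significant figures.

417 m

Hyperfocal distance H = f²/(N·c) + f = 600²/(10 × 0.019) + 600 = 360000/0.19 + 600 ≈ 1895336.8 mm ≈ 1895 m.
Near limit Dn = s·(H − f)/(H + s − 2f) = 534000 × (1895336.8 − 600) / (1895336.8 + 534000 − 2 × 600) = 534000 × 1894736.8 / 2428136.8 ≈ 416694 mm ≈ 417 m.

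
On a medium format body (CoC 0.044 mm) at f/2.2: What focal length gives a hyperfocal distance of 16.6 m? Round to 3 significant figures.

From H = f²/(N·c) + f, with f ≪ H: f ≈ √(H·N·c) = √(16600 × 2.2 × 0.044) = √1606.9 ≈ 40.09 mm.
Exact: f² + N·c·f − N·c·H = 0 ⇒ f = (−N·c + √((N·c)² + 4·N·c·H))/2 = (−0.0968 + √6427.5)/2 ≈ 40.038 mm ≈ 40.0 mm.

40.0 mm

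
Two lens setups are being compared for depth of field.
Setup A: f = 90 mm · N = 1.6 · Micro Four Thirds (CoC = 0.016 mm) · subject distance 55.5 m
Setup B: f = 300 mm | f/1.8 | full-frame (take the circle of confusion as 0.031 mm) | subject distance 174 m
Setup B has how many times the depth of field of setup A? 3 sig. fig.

Setup A: H = 90²/(1.6×0.016) + 90 ≈ 316496.2 mm; DoF = Df − Dn = 67283 − 47229 ≈ 20054 mm.
Setup B: H = 300²/(1.8×0.031) + 300 ≈ 1613203.2 mm; DoF = Df − Dn = 195000 − 157083 ≈ 37917 mm.
Ratio = 37917 / 20054 ≈ 1.89.

1.89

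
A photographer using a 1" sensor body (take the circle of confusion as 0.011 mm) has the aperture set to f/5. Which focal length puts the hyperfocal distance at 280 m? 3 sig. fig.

From H = f²/(N·c) + f, with f ≪ H: f ≈ √(H·N·c) = √(280000 × 5 × 0.011) = √15400 ≈ 124.1 mm.
The +f correction barely moves this — solving exactly, f² + N·c·f − N·c·H = 0 ⇒ f = (−N·c + √((N·c)² + 4·N·c·H))/2 = (−0.055 + √61600)/2 ≈ 124.07 mm, so f ≈ 124 mm.

124 mm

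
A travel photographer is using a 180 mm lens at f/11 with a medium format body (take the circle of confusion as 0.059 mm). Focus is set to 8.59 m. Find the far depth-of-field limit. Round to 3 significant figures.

Hyperfocal distance H = f²/(N·c) + f = 180²/(11 × 0.059) + 180 = 32400/0.649 + 180 ≈ 50103.0 mm ≈ 50.10 m.
Far limit Df = s·(H − f)/(H − s) = 8590 × (50103.0 − 180) / (50103.0 − 8590) = 8590 × 49923.0 / 41513.0 ≈ 10330 mm ≈ 10.3 m.

10.3 m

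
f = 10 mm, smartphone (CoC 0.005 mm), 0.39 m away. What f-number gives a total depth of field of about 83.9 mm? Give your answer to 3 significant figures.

f/5.60

Write h = H − f = f²/(N·c). The thin-lens limits are Dn = s·h/(h + (s−f)) and Df = s·h/(h − (s−f)), so DoF = Df − Dn = 2·s·(s−f)·h / (h² − (s−f)²).
That is a quadratic in h: DoF·h² − 2·s·(s−f)·h − DoF·(s−f)² = 0 ⇒ h = (s−f)·(s + √(s² + DoF²)) / DoF = 380 × (390 + √(390² + 83.9²)) / 83.9 = 380 × (390 + 398.923) / 83.9 ≈ 3573.2 mm.
Then N = f²/(c·h) = 10² / (0.005 × 3573.2) = 100 / 17.866 ≈ 5.60.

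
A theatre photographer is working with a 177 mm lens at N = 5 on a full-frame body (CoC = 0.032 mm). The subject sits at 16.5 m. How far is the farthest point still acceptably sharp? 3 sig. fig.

Hyperfocal distance H = f²/(N·c) + f = 177²/(5 × 0.032) + 177 = 31329/0.16 + 177 ≈ 195983.2 mm ≈ 196.0 m.
Far limit Df = s·(H − f)/(H − s) = 16500 × (195983.2 − 177) / (195983.2 − 16500) = 16500 × 195806.2 / 179483.2 ≈ 18001 mm ≈ 18.0 m.

18.0 m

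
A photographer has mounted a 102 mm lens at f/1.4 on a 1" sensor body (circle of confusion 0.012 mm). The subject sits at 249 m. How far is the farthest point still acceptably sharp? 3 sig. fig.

Hyperfocal distance H = f²/(N·c) + f = 102²/(1.4 × 0.012) + 102 = 10404/0.0168 + 102 ≈ 619387.7 mm ≈ 619.4 m.
Far limit Df = s·(H − f)/(H − s) = 249000 × (619387.7 − 102) / (619387.7 − 249000) = 249000 × 619285.7 / 370387.7 ≈ 416326 mm ≈ 416 m.

416 m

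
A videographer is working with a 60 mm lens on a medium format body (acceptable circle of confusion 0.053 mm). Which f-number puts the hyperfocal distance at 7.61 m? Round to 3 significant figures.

Rearrange H = f²/(N·c) + f for N: N = f² / ((H − f)·c).
N = 60² / ((7610 − 60) × 0.053) = 3600 / 400.1 ≈ 9.

f/9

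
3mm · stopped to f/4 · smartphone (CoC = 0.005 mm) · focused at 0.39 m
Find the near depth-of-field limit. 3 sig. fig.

Hyperfocal distance H = f²/(N·c) + f = 3²/(4 × 0.005) + 3 = 9/0.02 + 3 ≈ 453.0 mm ≈ 0.453 m.
Near limit Dn = s·(H − f)/(H + s − 2f) = 390 × (453.0 − 3) / (453.0 + 390 − 2 × 3) = 390 × 450.0 / 837.0 ≈ 209.68 mm.

210 mm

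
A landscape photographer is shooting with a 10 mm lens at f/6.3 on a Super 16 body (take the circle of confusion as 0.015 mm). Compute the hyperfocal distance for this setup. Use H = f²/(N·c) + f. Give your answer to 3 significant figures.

Hyperfocal distance H = f²/(N·c) + f = 10²/(6.3 × 0.015) + 10 = 100/0.0945 + 10 ≈ 1068.2 mm ≈ 1.07 m.

1.07 m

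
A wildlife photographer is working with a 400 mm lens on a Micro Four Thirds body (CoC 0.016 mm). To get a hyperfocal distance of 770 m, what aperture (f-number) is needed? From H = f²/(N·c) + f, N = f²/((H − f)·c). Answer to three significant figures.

Rearrange H = f²/(N·c) + f for N: N = f² / ((H − f)·c).
N = 400² / ((770000 − 400) × 0.016) = 160000 / 12314 ≈ 13.

f/13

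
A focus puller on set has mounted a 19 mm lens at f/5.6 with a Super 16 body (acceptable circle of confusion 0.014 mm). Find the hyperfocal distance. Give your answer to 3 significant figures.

Hyperfocal distance H = f²/(N·c) + f = 19²/(5.6 × 0.014) + 19 = 361/0.0784 + 19 ≈ 4623.6 mm ≈ 4.62 m.

4.62 m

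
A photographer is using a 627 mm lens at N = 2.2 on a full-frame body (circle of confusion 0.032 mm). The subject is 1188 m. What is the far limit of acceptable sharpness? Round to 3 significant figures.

Hyperfocal distance H = f²/(N·c) + f = 627²/(2.2 × 0.032) + 627 = 393129/0.0704 + 627 ≈ 5584845.8 mm ≈ 5585 m.
Far limit Df = s·(H − f)/(H − s) = 1188000 × (5584845.8 − 627) / (5584845.8 − 1188000) = 1188000 × 5584218.8 / 4396845.8 ≈ 1508821 mm ≈ 1510 m.

1510 m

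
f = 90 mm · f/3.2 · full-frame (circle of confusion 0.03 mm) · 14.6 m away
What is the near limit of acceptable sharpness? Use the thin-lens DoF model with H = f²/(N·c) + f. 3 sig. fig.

Hyperfocal distance H = f²/(N·c) + f = 90²/(3.2 × 0.03) + 90 = 8100/0.096 + 90 ≈ 84465.0 mm ≈ 84.47 m.
Near limit Dn = s·(H − f)/(H + s − 2f) = 14600 × (84465.0 − 90) / (84465.0 + 14600 − 2 × 90) = 14600 × 84375.0 / 98885.0 ≈ 12458 mm ≈ 12.5 m.

12.5 m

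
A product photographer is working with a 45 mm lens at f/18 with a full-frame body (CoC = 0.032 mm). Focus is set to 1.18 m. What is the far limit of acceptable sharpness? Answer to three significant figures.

1.74 m

Hyperfocal distance H = f²/(N·c) + f = 45²/(18 × 0.032) + 45 = 2025/0.576 + 45 ≈ 3560.6 mm ≈ 3.561 m.
Far limit Df = s·(H − f)/(H − s) = 1180 × (3560.6 − 45) / (3560.6 − 1180) = 1180 × 3515.6 / 2380.6 ≈ 1742.6 mm ≈ 1.74 m.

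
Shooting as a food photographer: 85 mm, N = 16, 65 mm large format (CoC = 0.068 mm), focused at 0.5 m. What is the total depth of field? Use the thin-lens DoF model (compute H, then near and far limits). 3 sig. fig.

Hyperfocal distance H = f²/(N·c) + f = 85²/(16 × 0.068) + 85 = 7225/1.088 + 85 ≈ 6725.6 mm ≈ 6.726 m.
Near limit Dn = s·(H − f)/(H + s − 2f) = 500 × (6725.6 − 85) / (6725.6 + 500 − 2 × 85) = 500 × 6640.6 / 7055.6 ≈ 470.591 mm.
Far limit Df = s·(H − f)/(H − s) = 500 × (6725.6 − 85) / (6725.6 − 500) = 500 × 6640.6 / 6225.6 ≈ 533.330 mm.
Depth of field = Df − Dn = 533.330 − 470.591 ≈ 62.739 mm.

62.7 mm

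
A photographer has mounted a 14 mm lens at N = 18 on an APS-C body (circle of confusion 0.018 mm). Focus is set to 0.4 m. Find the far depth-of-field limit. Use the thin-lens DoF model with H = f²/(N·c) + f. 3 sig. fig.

1.11 m

Hyperfocal distance H = f²/(N·c) + f = 14²/(18 × 0.018) + 14 = 196/0.324 + 14 ≈ 618.9 mm ≈ 0.619 m.
Far limit Df = s·(H − f)/(H − s) = 400 × (618.9 − 14) / (618.9 − 400) = 400 × 604.9 / 218.9 ≈ 1105.2 mm ≈ 1.11 m.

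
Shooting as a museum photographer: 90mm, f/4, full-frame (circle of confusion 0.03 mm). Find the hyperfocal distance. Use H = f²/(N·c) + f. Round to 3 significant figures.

67.6 m

Hyperfocal distance H = f²/(N·c) + f = 90²/(4 × 0.03) + 90 = 8100/0.12 + 90 ≈ 67590.0 mm ≈ 67.6 m.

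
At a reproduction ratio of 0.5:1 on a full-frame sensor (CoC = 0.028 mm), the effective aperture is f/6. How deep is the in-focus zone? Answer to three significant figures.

At magnification m, DoF ≈ 2·N_eff·c/m² = 2 × 6 × 0.028 / 0.5² = 0.336 / 0.25 ≈ 1.34 mm.

1.34 mm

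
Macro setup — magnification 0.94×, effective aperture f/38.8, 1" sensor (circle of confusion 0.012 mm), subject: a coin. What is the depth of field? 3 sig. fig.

At magnification m, DoF ≈ 2·N_eff·c/m² = 2 × 38.8 × 0.012 / 0.94² = 0.9312 / 0.8836 ≈ 1.05 mm.

1.05 mm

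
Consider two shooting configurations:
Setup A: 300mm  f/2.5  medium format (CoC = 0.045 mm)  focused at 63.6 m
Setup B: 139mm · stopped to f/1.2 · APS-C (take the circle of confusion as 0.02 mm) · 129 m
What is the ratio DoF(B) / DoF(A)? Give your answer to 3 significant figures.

Setup A: H = 300²/(2.5×0.045) + 300 ≈ 800300.0 mm; DoF = Df − Dn = 69065 − 58937 ≈ 10128 mm.
Setup B: H = 139²/(1.2×0.02) + 139 ≈ 805180.7 mm; DoF = Df − Dn = 153584 − 111200 ≈ 42384 mm.
Ratio = 42384 / 10128 ≈ 4.18.

4.18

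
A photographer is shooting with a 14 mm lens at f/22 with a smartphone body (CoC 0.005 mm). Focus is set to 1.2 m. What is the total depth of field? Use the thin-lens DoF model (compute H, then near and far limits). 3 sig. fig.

Hyperfocal distance H = f²/(N·c) + f = 14²/(22 × 0.005) + 14 = 196/0.11 + 14 ≈ 1795.8 mm ≈ 1.796 m.
Near limit Dn = s·(H − f)/(H + s − 2f) = 1200 × (1795.8 − 14) / (1795.8 + 1200 − 2 × 14) = 1200 × 1781.8 / 2967.8 ≈ 720.5 mm.
Far limit Df = s·(H − f)/(H − s) = 1200 × (1795.8 − 14) / (1795.8 − 1200) = 1200 × 1781.8 / 595.8 ≈ 3588.6 mm.
Depth of field = Df − Dn = 3588.6 − 720.5 ≈ 2868.1 mm ≈ 2.87 m.

2.87 m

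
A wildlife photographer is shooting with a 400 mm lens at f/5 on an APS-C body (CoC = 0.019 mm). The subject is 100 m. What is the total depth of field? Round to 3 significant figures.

Hyperfocal distance H = f²/(N·c) + f = 400²/(5 × 0.019) + 400 = 160000/0.095 + 400 ≈ 1684610.5 mm ≈ 1685 m.
Near limit Dn = s·(H − f)/(H + s − 2f) = 100000 × (1684610.5 − 400) / (1684610.5 + 100000 − 2 × 400) = 100000 × 1684210.5 / 1783810.5 ≈ 94416 mm.
Far limit Df = s·(H − f)/(H − s) = 100000 × (1684610.5 − 400) / (1684610.5 − 100000) = 100000 × 1684210.5 / 1584610.5 ≈ 106285 mm.
Depth of field = Df − Dn = 106285 − 94416 ≈ 11869 mm ≈ 11.9 m.

11.9 m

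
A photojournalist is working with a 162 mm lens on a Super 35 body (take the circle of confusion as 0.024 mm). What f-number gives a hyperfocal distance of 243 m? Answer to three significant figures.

Rearrange H = f²/(N·c) + f for N: N = f² / ((H − f)·c).
N = 162² / ((243000 − 162) × 0.024) = 26244 / 5828 ≈ 4.50.

f/4.50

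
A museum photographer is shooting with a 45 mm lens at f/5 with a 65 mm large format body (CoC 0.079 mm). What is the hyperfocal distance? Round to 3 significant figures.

Hyperfocal distance H = f²/(N·c) + f = 45²/(5 × 0.079) + 45 = 2025/0.395 + 45 ≈ 5171.6 mm ≈ 5.17 m.

5.17 m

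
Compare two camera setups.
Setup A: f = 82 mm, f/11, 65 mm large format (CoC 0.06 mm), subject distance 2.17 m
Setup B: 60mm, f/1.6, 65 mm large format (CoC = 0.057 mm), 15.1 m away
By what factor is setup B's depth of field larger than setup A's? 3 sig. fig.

Setup A: H = 82²/(11×0.06) + 82 ≈ 10269.9 mm; DoF = Df − Dn = 2729.39 − 1800.91 ≈ 928.48 mm.
Setup B: H = 60²/(1.6×0.057) + 60 ≈ 39533.7 mm; DoF = Df − Dn = 24395 − 10934 ≈ 13461 mm.
Ratio = 13461 / 928.48 ≈ 14.5.

14.5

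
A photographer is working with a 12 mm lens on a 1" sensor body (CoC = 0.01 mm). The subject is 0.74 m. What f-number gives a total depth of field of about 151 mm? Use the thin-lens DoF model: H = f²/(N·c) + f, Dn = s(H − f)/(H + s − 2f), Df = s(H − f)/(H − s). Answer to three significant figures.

f/2.00

Write h = H − f = f²/(N·c). The thin-lens limits are Dn = s·h/(h + (s−f)) and Df = s·h/(h − (s−f)), so DoF = Df − Dn = 2·s·(s−f)·h / (h² − (s−f)²).
That is a quadratic in h: DoF·h² − 2·s·(s−f)·h − DoF·(s−f)² = 0 ⇒ h = (s−f)·(s + √(s² + DoF²)) / DoF = 728 × (740 + √(740² + 151²)) / 151 = 728 × (740 + 755.249) / 151 ≈ 7208.9 mm.
Then N = f²/(c·h) = 12² / (0.01 × 7208.9) = 144 / 72.089 ≈ 2.00.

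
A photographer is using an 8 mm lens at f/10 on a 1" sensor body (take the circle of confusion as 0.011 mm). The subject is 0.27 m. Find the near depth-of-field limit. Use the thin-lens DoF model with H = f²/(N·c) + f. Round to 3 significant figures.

186 mm

Hyperfocal distance H = f²/(N·c) + f = 8²/(10 × 0.011) + 8 = 64/0.11 + 8 ≈ 589.8 mm ≈ 0.590 m.
Near limit Dn = s·(H − f)/(H + s − 2f) = 270 × (589.8 − 8) / (589.8 + 270 − 2 × 8) = 270 × 581.8 / 843.8 ≈ 186.17 mm.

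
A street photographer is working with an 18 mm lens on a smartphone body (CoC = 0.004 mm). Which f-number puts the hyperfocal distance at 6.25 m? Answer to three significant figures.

Rearrange H = f²/(N·c) + f for N: N = f² / ((H − f)·c).
N = 18² / ((6250 − 18) × 0.004) = 324 / 24.93 ≈ 13.

f/13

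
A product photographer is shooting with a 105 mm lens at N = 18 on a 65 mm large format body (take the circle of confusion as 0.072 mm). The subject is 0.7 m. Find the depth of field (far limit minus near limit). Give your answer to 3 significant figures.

Hyperfocal distance H = f²/(N·c) + f = 105²/(18 × 0.072) + 105 = 11025/1.296 + 105 ≈ 8611.9 mm ≈ 8.612 m.
Near limit Dn = s·(H − f)/(H + s − 2f) = 700 × (8611.9 − 105) / (8611.9 + 700 − 2 × 105) = 700 × 8506.9 / 9101.9 ≈ 654.241 mm.
Far limit Df = s·(H − f)/(H − s) = 700 × (8611.9 − 105) / (8611.9 − 700) = 700 × 8506.9 / 7911.9 ≈ 752.642 mm.
Depth of field = Df − Dn = 752.642 − 654.241 ≈ 98.401 mm.

98.4 mm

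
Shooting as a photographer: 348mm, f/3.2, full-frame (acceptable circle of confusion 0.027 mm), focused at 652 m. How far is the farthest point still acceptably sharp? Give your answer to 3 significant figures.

1220 m

Hyperfocal distance H = f²/(N·c) + f = 348²/(3.2 × 0.027) + 348 = 121104/0.0864 + 348 ≈ 1402014.7 mm ≈ 1402 m.
Far limit Df = s·(H − f)/(H − s) = 652000 × (1402014.7 − 348) / (1402014.7 − 652000) = 652000 × 1401666.7 / 750014.7 ≈ 1218492 mm ≈ 1220 m.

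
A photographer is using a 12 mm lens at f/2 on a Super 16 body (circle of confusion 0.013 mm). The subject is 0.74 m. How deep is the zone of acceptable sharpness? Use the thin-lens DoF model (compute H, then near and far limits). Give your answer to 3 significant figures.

Hyperfocal distance H = f²/(N·c) + f = 12²/(2 × 0.013) + 12 = 144/0.026 + 12 ≈ 5550.5 mm ≈ 5.550 m.
Near limit Dn = s·(H − f)/(H + s − 2f) = 740 × (5550.5 − 12) / (5550.5 + 740 − 2 × 12) = 740 × 5538.5 / 6266.5 ≈ 654.03 mm.
Far limit Df = s·(H − f)/(H − s) = 740 × (5550.5 − 12) / (5550.5 − 740) = 740 × 5538.5 / 4810.5 ≈ 851.99 mm.
Depth of field = Df − Dn = 851.99 − 654.03 ≈ 197.96 mm.

198 mm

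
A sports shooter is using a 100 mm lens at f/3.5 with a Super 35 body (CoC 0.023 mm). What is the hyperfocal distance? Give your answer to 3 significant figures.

124 m

Hyperfocal distance H = f²/(N·c) + f = 100²/(3.5 × 0.023) + 100 = 10000/0.0805 + 100 ≈ 124323.6 mm ≈ 124 m.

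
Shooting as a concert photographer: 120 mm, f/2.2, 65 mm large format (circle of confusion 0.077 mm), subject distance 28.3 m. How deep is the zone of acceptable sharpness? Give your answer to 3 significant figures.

Hyperfocal distance H = f²/(N·c) + f = 120²/(2.2 × 0.077) + 120 = 14400/0.1694 + 120 ≈ 85125.9 mm ≈ 85.13 m.
Near limit Dn = s·(H − f)/(H + s − 2f) = 28300 × (85125.9 − 120) / (85125.9 + 28300 − 2 × 120) = 28300 × 85005.9 / 113185.9 ≈ 21254 mm.
Far limit Df = s·(H − f)/(H − s) = 28300 × (85125.9 − 120) / (85125.9 − 28300) = 28300 × 85005.9 / 56825.9 ≈ 42334 mm.
Depth of field = Df − Dn = 42334 − 21254 ≈ 21080 mm ≈ 21.1 m.

21.1 m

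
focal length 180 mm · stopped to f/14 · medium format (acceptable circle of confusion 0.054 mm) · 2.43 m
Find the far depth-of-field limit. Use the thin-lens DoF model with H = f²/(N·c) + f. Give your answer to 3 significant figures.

Hyperfocal distance H = f²/(N·c) + f = 180²/(14 × 0.054) + 180 = 32400/0.756 + 180 ≈ 43037.1 mm ≈ 43.04 m.
Far limit Df = s·(H − f)/(H − s) = 2430 × (43037.1 − 180) / (43037.1 − 2430) = 2430 × 42857.1 / 40607.1 ≈ 2564.6 mm ≈ 2.56 m.

2.56 m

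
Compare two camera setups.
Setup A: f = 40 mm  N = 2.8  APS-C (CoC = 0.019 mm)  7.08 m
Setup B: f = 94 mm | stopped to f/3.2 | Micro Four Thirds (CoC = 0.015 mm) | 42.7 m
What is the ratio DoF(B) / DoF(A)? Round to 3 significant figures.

5.96

Setup A: H = 40²/(2.8×0.019) + 40 ≈ 30115.2 mm; DoF = Df − Dn = 9243.8 − 5737.1 ≈ 3506.7 mm.
Setup B: H = 94²/(3.2×0.015) + 94 ≈ 184177.3 mm; DoF = Df − Dn = 55559 − 34675 ≈ 20884 mm.
Ratio = 20884 / 3506.7 ≈ 5.96.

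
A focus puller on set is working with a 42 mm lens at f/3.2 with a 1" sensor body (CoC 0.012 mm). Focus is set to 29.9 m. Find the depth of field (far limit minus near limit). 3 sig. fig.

67.3 m

Hyperfocal distance H = f²/(N·c) + f = 42²/(3.2 × 0.012) + 42 = 1764/0.0384 + 42 ≈ 45979.5 mm ≈ 45.98 m.
Near limit Dn = s·(H − f)/(H + s − 2f) = 29900 × (45979.5 − 42) / (45979.5 + 29900 − 2 × 42) = 29900 × 45937.5 / 75795.5 ≈ 18122 mm.
Far limit Df = s·(H − f)/(H − s) = 29900 × (45979.5 − 42) / (45979.5 − 29900) = 29900 × 45937.5 / 16079.5 ≈ 85421 mm.
Depth of field = Df − Dn = 85421 − 18122 ≈ 67299 mm ≈ 67.3 m.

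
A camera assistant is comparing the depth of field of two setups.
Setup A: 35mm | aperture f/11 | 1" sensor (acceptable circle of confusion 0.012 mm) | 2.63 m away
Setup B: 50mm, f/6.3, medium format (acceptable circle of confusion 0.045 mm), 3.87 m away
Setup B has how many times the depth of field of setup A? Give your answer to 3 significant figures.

Setup A: H = 35²/(11×0.012) + 35 ≈ 9315.3 mm; DoF = Df − Dn = 3650.9 − 2055.3 ≈ 1595.6 mm.
Setup B: H = 50²/(6.3×0.045) + 50 ≈ 8868.3 mm; DoF = Df − Dn = 6827.7 − 2700.3 ≈ 4127.4 mm.
Ratio = 4127.4 / 1595.6 ≈ 2.59.

2.59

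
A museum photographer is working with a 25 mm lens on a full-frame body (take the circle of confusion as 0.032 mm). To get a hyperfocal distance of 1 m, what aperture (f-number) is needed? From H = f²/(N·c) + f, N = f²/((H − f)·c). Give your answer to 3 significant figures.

Rearrange H = f²/(N·c) + f for N: N = f² / ((H − f)·c).
N = 25² / ((1000 − 25) × 0.032) = 625 / 31.20 ≈ 20.

f/20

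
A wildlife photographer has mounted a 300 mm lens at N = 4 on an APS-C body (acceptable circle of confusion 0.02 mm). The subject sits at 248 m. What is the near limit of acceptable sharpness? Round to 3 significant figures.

Hyperfocal distance H = f²/(N·c) + f = 300²/(4 × 0.02) + 300 = 90000/0.08 + 300 ≈ 1125300.0 mm ≈ 1125 m.
Near limit Dn = s·(H − f)/(H + s − 2f) = 248000 × (1125300.0 − 300) / (1125300.0 + 248000 − 2 × 300) = 248000 × 1125000.0 / 1372700.0 ≈ 203249 mm ≈ 203 m.

203 m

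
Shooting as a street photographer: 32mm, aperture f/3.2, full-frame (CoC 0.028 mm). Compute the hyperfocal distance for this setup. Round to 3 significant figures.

Hyperfocal distance H = f²/(N·c) + f = 32²/(3.2 × 0.028) + 32 = 1024/0.0896 + 32 ≈ 11460.6 mm ≈ 11.5 m.

11.5 m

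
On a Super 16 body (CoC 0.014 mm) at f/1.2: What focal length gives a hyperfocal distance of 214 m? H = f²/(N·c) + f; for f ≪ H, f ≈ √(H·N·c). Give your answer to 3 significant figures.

From H = f²/(N·c) + f, with f ≪ H: f ≈ √(H·N·c) = √(214000 × 1.2 × 0.014) = √3595.2 ≈ 59.96 mm.
The +f correction barely moves this — solving exactly, f² + N·c·f − N·c·H = 0 ⇒ f = (−N·c + √((N·c)² + 4·N·c·H))/2 = (−0.0168 + √14381)/2 ≈ 59.952 mm, so f ≈ 60.0 mm.

60.0 mm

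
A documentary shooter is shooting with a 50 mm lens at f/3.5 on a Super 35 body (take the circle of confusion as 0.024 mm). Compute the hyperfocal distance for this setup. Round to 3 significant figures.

29.8 m

Hyperfocal distance H = f²/(N·c) + f = 50²/(3.5 × 0.024) + 50 = 2500/0.084 + 50 ≈ 29811.9 mm ≈ 29.8 m.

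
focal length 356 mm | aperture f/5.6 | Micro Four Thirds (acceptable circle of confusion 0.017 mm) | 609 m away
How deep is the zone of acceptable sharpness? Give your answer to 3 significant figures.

Hyperfocal distance H = f²/(N·c) + f = 356²/(5.6 × 0.017) + 356 = 126736/0.0952 + 356 ≈ 1331616.5 mm ≈ 1332 m.
Near limit Dn = s·(H − f)/(H + s − 2f) = 609000 × (1331616.5 − 356) / (1331616.5 + 609000 − 2 × 356) = 609000 × 1331260.5 / 1939904.5 ≈ 417927 mm.
Far limit Df = s·(H − f)/(H − s) = 609000 × (1331616.5 − 356) / (1331616.5 − 609000) = 609000 × 1331260.5 / 722616.5 ≈ 1121947 mm.
Depth of field = Df − Dn = 1121947 − 417927 ≈ 704020 mm ≈ 704 m.

704 m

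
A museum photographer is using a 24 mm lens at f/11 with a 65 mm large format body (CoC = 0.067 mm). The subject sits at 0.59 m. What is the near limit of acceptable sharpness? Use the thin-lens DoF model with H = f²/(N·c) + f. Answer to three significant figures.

342 mm

Hyperfocal distance H = f²/(N·c) + f = 24²/(11 × 0.067) + 24 = 576/0.737 + 24 ≈ 805.5 mm ≈ 0.806 m.
Near limit Dn = s·(H − f)/(H + s − 2f) = 590 × (805.5 − 24) / (805.5 + 590 − 2 × 24) = 590 × 781.5 / 1347.5 ≈ 342.19 mm.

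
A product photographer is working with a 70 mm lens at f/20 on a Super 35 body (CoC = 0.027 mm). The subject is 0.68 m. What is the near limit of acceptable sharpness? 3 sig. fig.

0.637 m

Hyperfocal distance H = f²/(N·c) + f = 70²/(20 × 0.027) + 70 = 4900/0.54 + 70 ≈ 9144.1 mm ≈ 9.144 m.
Near limit Dn = s·(H − f)/(H + s − 2f) = 680 × (9144.1 − 70) / (9144.1 + 680 − 2 × 70) = 680 × 9074.1 / 9684.1 ≈ 637.17 mm ≈ 0.637 m.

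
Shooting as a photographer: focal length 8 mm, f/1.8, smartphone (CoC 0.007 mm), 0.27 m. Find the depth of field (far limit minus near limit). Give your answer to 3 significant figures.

Hyperfocal distance H = f²/(N·c) + f = 8²/(1.8 × 0.007) + 8 = 64/0.0126 + 8 ≈ 5087.4 mm ≈ 5.087 m.
Near limit Dn = s·(H − f)/(H + s − 2f) = 270 × (5087.4 − 8) / (5087.4 + 270 − 2 × 8) = 270 × 5079.4 / 5341.4 ≈ 256.756 mm.
Far limit Df = s·(H − f)/(H − s) = 270 × (5087.4 − 8) / (5087.4 − 270) = 270 × 5079.4 / 4817.4 ≈ 284.684 mm.
Depth of field = Df − Dn = 284.684 − 256.756 ≈ 27.928 mm.

27.9 mm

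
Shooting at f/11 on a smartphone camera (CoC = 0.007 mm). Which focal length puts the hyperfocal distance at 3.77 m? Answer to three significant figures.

17.0 mm

From H = f²/(N·c) + f, with f ≪ H: f ≈ √(H·N·c) = √(3770 × 11 × 0.007) = √290.29 ≈ 17.04 mm.
The +f correction barely moves this — solving exactly, f² + N·c·f − N·c·H = 0 ⇒ f = (−N·c + √((N·c)² + 4·N·c·H))/2 = (−0.077 + √1161.2)/2 ≈ 16.999 mm, so f ≈ 17.0 mm.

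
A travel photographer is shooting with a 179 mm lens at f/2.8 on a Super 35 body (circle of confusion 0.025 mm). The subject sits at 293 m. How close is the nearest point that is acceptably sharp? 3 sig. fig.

Hyperfocal distance H = f²/(N·c) + f = 179²/(2.8 × 0.025) + 179 = 32041/0.07 + 179 ≈ 457907.6 mm ≈ 457.9 m.
Near limit Dn = s·(H − f)/(H + s − 2f) = 293000 × (457907.6 − 179) / (457907.6 + 293000 − 2 × 179) = 293000 × 457728.6 / 750549.6 ≈ 178688 mm ≈ 179 m.

179 m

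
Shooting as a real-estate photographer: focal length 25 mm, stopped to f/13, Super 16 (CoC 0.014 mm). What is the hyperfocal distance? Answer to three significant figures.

Hyperfocal distance H = f²/(N·c) + f = 25²/(13 × 0.014) + 25 = 625/0.182 + 25 ≈ 3459.1 mm ≈ 3.46 m.

3.46 m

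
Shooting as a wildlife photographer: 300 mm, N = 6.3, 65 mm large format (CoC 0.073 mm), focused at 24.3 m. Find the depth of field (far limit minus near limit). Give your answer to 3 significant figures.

6.05 m

Hyperfocal distance H = f²/(N·c) + f = 300²/(6.3 × 0.073) + 300 = 90000/0.4599 + 300 ≈ 195994.7 mm ≈ 196.0 m.
Near limit Dn = s·(H − f)/(H + s − 2f) = 24300 × (195994.7 − 300) / (195994.7 + 24300 − 2 × 300) = 24300 × 195694.7 / 219694.7 ≈ 21645.4 mm.
Far limit Df = s·(H − f)/(H − s) = 24300 × (195994.7 − 300) / (195994.7 − 24300) = 24300 × 195694.7 / 171694.7 ≈ 27696.7 mm.
Depth of field = Df − Dn = 27696.7 − 21645.4 ≈ 6051.3 mm ≈ 6.05 m.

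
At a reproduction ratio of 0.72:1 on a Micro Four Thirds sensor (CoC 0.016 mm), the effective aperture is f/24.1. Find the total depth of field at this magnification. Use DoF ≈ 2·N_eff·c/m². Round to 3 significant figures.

At magnification m, DoF ≈ 2·N_eff·c/m² = 2 × 24.1 × 0.016 / 0.72² = 0.7712 / 0.5184 ≈ 1.49 mm.

1.49 mm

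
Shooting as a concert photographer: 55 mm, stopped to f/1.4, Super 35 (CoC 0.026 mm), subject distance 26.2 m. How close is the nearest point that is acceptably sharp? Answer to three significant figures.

Hyperfocal distance H = f²/(N·c) + f = 55²/(1.4 × 0.026) + 55 = 3025/0.0364 + 55 ≈ 83159.4 mm ≈ 83.16 m.
Near limit Dn = s·(H − f)/(H + s − 2f) = 26200 × (83159.4 − 55) / (83159.4 + 26200 − 2 × 55) = 26200 × 83104.4 / 109249.4 ≈ 19930 mm ≈ 19.9 m.

19.9 m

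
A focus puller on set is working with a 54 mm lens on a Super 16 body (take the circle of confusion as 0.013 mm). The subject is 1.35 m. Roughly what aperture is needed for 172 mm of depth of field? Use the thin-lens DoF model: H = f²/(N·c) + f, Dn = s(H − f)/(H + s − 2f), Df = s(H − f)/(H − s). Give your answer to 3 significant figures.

f/11

Write h = H − f = f²/(N·c). The thin-lens limits are Dn = s·h/(h + (s−f)) and Df = s·h/(h − (s−f)), so DoF = Df − Dn = 2·s·(s−f)·h / (h² − (s−f)²).
That is a quadratic in h: DoF·h² − 2·s·(s−f)·h − DoF·(s−f)² = 0 ⇒ h = (s−f)·(s + √(s² + DoF²)) / DoF = 1296 × (1350 + √(1350² + 172²)) / 172 = 1296 × (1350 + 1360.91) / 172 ≈ 20426 mm.
Then N = f²/(c·h) = 54² / (0.013 × 20426) = 2916 / 265.54 ≈ 11.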